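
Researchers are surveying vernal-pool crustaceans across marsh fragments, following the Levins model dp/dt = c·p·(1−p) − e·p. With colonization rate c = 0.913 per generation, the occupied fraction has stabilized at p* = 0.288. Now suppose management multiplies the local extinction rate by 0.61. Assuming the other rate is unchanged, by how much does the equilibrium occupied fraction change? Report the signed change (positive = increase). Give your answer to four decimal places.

Balance c(1−p*) = e gives e = 0.913×(1 − 0.28800) = 0.65006.
New p* = 1 − e/c = 1 − 0.39654/0.91300 = 0.56567.
Δp* = 0.56567 − 0.28800 = +0.27767.

0.2777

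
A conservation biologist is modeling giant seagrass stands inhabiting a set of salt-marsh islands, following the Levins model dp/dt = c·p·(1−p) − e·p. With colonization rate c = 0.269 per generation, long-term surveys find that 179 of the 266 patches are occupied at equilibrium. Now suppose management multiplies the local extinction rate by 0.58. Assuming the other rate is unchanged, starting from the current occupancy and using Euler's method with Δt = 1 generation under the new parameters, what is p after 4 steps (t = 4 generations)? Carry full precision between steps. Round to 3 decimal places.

Observed p* = 179/266 = 0.67293.
Balance c(1−p*) = e gives e = 0.269×(1 − 0.67293) = 0.08798.
Starting from p₀ = 0.67293; update p ← p + (dp/dt)·Δt with the new parameters.
p: 0.67293 → 0.69780  (Δp = +0.02487)
p: 0.69780 → 0.71892  (Δp = +0.02112)
p: 0.71892 → 0.73659  (Δp = +0.01767)
p: 0.73659 → 0.75119  (Δp = +0.01461)

0.751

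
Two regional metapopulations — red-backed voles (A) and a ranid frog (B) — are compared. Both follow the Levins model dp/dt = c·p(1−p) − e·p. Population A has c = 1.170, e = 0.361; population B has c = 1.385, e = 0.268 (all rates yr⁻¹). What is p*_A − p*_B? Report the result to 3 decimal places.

A: p*_A = 1 − 0.361/1.170 = 0.6915.
B: p*_B = 1 − 0.268/1.385 = 0.8065.
p*_A − p*_B = 0.6915 − 0.8065 = -0.1150.

-0.115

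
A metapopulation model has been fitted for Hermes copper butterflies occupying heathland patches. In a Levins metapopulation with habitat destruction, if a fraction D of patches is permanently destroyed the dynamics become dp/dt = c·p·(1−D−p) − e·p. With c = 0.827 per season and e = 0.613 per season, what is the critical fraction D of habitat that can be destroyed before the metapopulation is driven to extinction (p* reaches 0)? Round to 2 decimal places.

0.26

The nontrivial equilibrium is p* = (1−D) − e/c; extinction occurs when this hits zero.
So D_crit = 1 − e/c = 1 − 0.613/0.827 = 1 − 0.7412 = 0.2588.
Note this equals the original equilibrium occupancy — the Levins extinction-debt result.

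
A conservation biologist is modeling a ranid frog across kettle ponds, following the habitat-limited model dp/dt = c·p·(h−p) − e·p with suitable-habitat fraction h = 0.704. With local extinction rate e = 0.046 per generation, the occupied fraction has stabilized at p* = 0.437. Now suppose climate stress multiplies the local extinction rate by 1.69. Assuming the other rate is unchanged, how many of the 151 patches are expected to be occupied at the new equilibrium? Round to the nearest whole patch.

Balance c(h−p*) = e gives c = e/(0.704 − 0.43700) = 0.046/0.26700 = 0.17228.
New p* = 0.704 − e/c = 0.704 − 0.07774/0.17228 = 0.25276.
Expected occupied = 151 × 0.25276 = 38.17 ≈ 38.

38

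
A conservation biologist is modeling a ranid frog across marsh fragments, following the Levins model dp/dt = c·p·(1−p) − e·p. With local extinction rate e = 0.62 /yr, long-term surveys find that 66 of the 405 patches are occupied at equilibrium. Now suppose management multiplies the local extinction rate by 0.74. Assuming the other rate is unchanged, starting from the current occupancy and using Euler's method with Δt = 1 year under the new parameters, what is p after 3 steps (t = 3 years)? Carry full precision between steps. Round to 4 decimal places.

Observed p* = 66/405 = 0.16296.
Balance c(1−p*) = e gives c = e/(1 − 0.16296) = 0.62/0.83704 = 0.74071.
Starting from p₀ = 0.16296; update p ← p + (dp/dt)·Δt with the new parameters.
  1  |  dp/dt·Δt = +0.026270  |  p_1 = 0.189233
  2  |  dp/dt·Δt = +0.026822  |  p_2 = 0.216055
  3  |  dp/dt·Δt = +0.026332  |  p_3 = 0.242386

0.2424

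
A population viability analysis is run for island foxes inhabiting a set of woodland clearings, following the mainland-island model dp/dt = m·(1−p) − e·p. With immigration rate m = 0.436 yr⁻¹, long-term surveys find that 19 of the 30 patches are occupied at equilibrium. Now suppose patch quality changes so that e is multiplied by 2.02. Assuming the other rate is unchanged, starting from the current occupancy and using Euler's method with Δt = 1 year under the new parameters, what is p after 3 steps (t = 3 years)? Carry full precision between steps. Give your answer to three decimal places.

Observed p* = 19/30 = 0.63333.
Balance m(1−p*) = e·p* gives e = m(1−p*)/p* = 0.436×0.36667/0.63333 = 0.25242.
Starting from p₀ = 0.63333; update p ← p + (dp/dt)·Δt with the new parameters.
step 1: Δp = -0.16306, p = 0.47027
step 2: Δp = -0.00882, p = 0.46145
step 3: Δp = -0.00048, p = 0.46097

0.461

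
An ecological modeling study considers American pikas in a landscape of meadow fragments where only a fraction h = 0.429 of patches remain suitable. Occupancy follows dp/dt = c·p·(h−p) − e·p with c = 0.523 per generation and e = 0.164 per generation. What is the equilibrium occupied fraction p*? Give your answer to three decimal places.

0.115

Setting dp/dt = 0 and dividing by p* gives c·(h−p*) = e.
So p* = h − e/c = 0.429 − 0.164/0.523 = 0.429 − 0.3136 = 0.1154.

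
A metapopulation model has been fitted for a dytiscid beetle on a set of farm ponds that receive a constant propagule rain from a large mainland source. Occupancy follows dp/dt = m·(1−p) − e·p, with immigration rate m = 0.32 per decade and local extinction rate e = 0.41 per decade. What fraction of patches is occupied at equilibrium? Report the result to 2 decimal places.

Setting dp/dt = 0: m − m·p* = e·p*, so m = (m+e)·p*.
p* = m/(m+e) = 0.32/(0.32+0.41) = 0.32/0.7300 = 0.4384.

0.44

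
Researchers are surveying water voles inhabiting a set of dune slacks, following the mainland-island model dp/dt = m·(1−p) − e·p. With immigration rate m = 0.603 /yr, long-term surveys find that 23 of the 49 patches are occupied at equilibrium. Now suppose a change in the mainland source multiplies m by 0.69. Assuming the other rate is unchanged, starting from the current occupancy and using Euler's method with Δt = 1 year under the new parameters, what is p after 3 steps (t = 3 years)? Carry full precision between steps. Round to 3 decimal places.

Observed p* = 23/49 = 0.46939.
Balance m(1−p*) = e·p* gives e = m(1−p*)/p* = 0.603×0.53061/0.46939 = 0.68165.
Starting from p₀ = 0.46939; update p ← p + (dp/dt)·Δt with the new parameters.
  1  |  dp/dt·Δt = -0.099187  |  p_1 = 0.370200
  2  |  dp/dt·Δt = +0.009693  |  p_2 = 0.379893
  3  |  dp/dt·Δt = -0.000947  |  p_3 = 0.378946

0.379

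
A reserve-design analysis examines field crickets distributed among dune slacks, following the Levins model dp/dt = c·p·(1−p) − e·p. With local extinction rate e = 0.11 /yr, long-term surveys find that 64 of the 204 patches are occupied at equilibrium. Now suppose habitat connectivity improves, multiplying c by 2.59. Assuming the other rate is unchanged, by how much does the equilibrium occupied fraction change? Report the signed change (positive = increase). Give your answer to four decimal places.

Observed p* = 64/204 = 0.31373.
Balance c(1−p*) = e gives c = e/(1 − 0.31373) = 0.11/0.68627 = 0.16029.
New p* = 1 − e/c = 1 − 0.11000/0.41515 = 0.73504.
Δp* = 0.73504 − 0.31373 = +0.42131.

0.4213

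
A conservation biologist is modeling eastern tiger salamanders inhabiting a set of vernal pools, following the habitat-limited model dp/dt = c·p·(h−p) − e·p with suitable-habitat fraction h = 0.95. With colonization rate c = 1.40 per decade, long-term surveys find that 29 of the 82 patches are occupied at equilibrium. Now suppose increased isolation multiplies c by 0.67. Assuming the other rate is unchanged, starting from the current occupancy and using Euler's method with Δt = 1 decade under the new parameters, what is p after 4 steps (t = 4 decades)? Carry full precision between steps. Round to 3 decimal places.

Observed p* = 29/82 = 0.35366.
Balance c(h−p*) = e gives e = 1.40×(0.95 − 0.35366) = 0.83488.
Starting from p₀ = 0.35366; update p ← p + (dp/dt)·Δt with the new parameters.
step 1: Δp = -0.09744, p = 0.25622
step 2: Δp = -0.04717, p = 0.20905
step 3: Δp = -0.02924, p = 0.17981
step 4: Δp = -0.02022, p = 0.15959

0.160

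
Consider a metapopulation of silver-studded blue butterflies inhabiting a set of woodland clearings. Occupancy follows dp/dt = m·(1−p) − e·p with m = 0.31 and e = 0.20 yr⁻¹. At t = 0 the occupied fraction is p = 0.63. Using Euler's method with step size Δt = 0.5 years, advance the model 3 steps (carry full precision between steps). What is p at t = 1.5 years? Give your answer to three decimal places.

Update rule: p ← p + [m·(1−p) − e·p]·Δt with Δt = 0.5.
step 1: Δp = -0.00565, p = 0.62435
step 2: Δp = -0.00421, p = 0.62014
step 3: Δp = -0.00314, p = 0.61700

0.617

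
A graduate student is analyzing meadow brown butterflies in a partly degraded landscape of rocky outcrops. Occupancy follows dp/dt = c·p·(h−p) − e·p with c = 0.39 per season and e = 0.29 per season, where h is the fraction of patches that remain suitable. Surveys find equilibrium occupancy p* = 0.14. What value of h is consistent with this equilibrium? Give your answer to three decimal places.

At equilibrium c(h−p*) = e, so h = p* + e/c.
h = 0.14 + 0.29/0.39 = 0.14 + 0.7436 = 0.8836.

0.884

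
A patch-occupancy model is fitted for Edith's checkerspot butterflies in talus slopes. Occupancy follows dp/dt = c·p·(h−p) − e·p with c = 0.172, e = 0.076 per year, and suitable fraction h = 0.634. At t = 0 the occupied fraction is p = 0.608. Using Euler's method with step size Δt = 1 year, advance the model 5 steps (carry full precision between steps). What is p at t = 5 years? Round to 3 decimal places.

0.449

Update rule: p ← p + [c·p·(h−p) − e·p]·Δt with Δt = 1.
  1  |  dp/dt·Δt = -0.043489  |  p_1 = 0.564511
  2  |  dp/dt·Δt = -0.036156  |  p_2 = 0.528355
  3  |  dp/dt·Δt = -0.030554  |  p_3 = 0.497801
  4  |  dp/dt·Δt = -0.026171  |  p_4 = 0.471630
  5  |  dp/dt·Δt = -0.022672  |  p_5 = 0.448957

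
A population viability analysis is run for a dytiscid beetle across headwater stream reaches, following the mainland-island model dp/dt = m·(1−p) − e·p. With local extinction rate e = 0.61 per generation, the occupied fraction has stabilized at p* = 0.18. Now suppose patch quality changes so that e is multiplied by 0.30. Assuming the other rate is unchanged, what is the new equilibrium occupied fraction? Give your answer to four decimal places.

0.4225

Balance m(1−p*) = e·p* gives m = e·p*/(1−p*) = 0.61×0.18000/0.82000 = 0.13390.
New p* = m/(m+e) = 0.13390/(0.13390+0.18300) = 0.42253.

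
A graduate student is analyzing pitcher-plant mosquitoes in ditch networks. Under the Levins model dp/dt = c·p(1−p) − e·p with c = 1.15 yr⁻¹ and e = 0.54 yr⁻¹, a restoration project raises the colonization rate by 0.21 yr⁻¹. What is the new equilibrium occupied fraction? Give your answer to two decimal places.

0.60

Before: p* = 1 − 0.54/1.15 = 0.5304.
After the change, c = 1.36, e = 0.54, so p* = 1 − 0.54/1.36 = 0.6029.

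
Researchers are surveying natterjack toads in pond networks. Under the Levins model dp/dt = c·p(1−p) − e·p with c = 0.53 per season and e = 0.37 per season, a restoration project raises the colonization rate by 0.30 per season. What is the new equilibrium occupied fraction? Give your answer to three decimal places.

0.554

Before: p* = 1 − 0.37/0.53 = 0.3019.
After the change, c = 0.83, e = 0.37, so p* = 1 − 0.37/0.83 = 0.5542.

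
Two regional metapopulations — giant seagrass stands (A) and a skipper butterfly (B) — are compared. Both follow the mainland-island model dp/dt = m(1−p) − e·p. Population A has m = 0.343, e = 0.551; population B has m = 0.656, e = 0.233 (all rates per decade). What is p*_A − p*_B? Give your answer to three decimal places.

A: p*_A = m/(m+e) = 0.343/0.8940 = 0.3837.
B: p*_B = 0.656/0.8890 = 0.7379.
p*_A − p*_B = 0.3837 − 0.7379 = -0.3542.

-0.354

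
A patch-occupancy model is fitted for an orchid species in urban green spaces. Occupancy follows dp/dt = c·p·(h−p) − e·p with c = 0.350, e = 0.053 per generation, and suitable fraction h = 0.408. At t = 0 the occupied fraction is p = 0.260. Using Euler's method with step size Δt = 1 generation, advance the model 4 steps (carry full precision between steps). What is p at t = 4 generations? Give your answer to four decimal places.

Update rule: p ← p + [c·p·(h−p) − e·p]·Δt with Δt = 1.
p: 0.26000 → 0.25969  (Δp = -0.00031)
p: 0.25969 → 0.25940  (Δp = -0.00028)
p: 0.25940 → 0.25915  (Δp = -0.00026)
p: 0.25915 → 0.25891  (Δp = -0.00023)

0.2589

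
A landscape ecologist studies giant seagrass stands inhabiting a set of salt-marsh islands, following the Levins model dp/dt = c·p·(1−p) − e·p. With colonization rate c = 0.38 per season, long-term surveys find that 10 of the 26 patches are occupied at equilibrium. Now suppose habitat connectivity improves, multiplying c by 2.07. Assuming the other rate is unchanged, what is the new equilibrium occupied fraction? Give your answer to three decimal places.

0.703

Observed p* = 10/26 = 0.38462.
Balance c(1−p*) = e gives e = 0.38×(1 − 0.38462) = 0.23384.
New p* = 1 − e/c = 1 − 0.23384/0.78660 = 0.70272.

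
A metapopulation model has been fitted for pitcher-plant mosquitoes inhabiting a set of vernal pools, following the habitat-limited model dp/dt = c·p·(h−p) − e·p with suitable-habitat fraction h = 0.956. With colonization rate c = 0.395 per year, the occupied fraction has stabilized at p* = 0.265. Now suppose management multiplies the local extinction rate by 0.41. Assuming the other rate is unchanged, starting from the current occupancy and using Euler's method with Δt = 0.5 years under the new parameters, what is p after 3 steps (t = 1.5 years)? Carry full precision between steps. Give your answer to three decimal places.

Balance c(h−p*) = e gives e = 0.395×(0.956 − 0.26500) = 0.27294.
Starting from p₀ = 0.26500; update p ← p + (dp/dt)·Δt with the new parameters.
p: 0.26500 → 0.28634  (Δp = +0.02134)
p: 0.28634 → 0.30819  (Δp = +0.02185)
p: 0.30819 → 0.33037  (Δp = +0.02219)

0.330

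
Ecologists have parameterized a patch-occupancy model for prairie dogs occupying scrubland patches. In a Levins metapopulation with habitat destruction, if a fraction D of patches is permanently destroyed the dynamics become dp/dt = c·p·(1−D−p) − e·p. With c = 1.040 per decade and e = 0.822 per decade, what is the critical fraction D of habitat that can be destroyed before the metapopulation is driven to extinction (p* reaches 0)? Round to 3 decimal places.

The nontrivial equilibrium is p* = (1−D) − e/c; extinction occurs when this hits zero.
So D_crit = 1 − e/c = 1 − 0.822/1.040 = 1 − 0.7904 = 0.2096.
This equals the undisturbed p*, a classic result of Lande's extension.

0.210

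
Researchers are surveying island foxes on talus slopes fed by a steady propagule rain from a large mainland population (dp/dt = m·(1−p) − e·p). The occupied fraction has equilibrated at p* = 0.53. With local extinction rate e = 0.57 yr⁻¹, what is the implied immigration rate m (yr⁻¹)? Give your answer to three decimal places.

At equilibrium m(1−p*) = e·p*, so m = e·p*/(1−p*).
m = 0.57 × 0.53 / 0.4700 = 0.3021/0.4700 = 0.6428.

0.643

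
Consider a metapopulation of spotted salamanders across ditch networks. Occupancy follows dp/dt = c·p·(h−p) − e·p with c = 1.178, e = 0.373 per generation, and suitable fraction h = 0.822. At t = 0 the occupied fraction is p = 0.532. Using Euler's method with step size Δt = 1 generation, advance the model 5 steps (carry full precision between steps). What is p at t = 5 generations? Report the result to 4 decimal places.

0.5056

Update rule: p ← p + [c·p·(h−p) − e·p]·Δt with Δt = 1.
  1  |  dp/dt·Δt = -0.016694  |  p_1 = 0.515306
  2  |  dp/dt·Δt = -0.006036  |  p_2 = 0.509269
  3  |  dp/dt·Δt = -0.002344  |  p_3 = 0.506925
  4  |  dp/dt·Δt = -0.000934  |  p_4 = 0.505991
  5  |  dp/dt·Δt = -0.000375  |  p_5 = 0.505616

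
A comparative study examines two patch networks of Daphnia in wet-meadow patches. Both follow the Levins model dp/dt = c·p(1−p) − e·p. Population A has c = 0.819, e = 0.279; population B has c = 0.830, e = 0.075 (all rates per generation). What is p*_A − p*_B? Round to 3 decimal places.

A: p*_A = 1 − 0.279/0.819 = 0.6593.
B: p*_B = 1 − 0.075/0.830 = 0.9096.
p*_A − p*_B = 0.6593 − 0.9096 = -0.2503.

-0.250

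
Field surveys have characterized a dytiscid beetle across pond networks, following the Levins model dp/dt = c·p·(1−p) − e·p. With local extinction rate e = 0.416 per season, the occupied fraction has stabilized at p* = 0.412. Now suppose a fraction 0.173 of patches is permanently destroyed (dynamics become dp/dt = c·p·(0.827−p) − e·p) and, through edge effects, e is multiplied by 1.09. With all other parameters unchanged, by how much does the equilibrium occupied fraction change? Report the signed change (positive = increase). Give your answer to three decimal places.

-0.226

Balance c(1−p*) = e gives c = e/(1 − 0.41200) = 0.416/0.58800 = 0.70748.
New p* = 0.827 − e/c = 0.827 − 0.45344/0.70748 = 0.18608.
Δp* = 0.18608 − 0.41200 = -0.22592.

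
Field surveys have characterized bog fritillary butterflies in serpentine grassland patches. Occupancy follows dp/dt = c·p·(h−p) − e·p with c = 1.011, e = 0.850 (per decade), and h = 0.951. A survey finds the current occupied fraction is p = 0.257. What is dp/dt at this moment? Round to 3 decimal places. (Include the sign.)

-0.038

Colonization term: c·p·(h−p) = 1.011×0.257×0.6940 = 0.18032.
Extinction term: e·p = 0.21845.
dp/dt = 0.18032 − 0.21845 = -0.03813.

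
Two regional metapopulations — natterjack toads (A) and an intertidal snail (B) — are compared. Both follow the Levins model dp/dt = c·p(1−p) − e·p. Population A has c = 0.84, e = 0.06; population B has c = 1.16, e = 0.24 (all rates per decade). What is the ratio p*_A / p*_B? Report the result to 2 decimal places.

1.17

A: p*_A = 1 − 0.06/0.84 = 0.9286.
B: p*_B = 1 − 0.24/1.16 = 0.7931.
p*_A / p*_B = 0.9286/0.7931 = 1.1708.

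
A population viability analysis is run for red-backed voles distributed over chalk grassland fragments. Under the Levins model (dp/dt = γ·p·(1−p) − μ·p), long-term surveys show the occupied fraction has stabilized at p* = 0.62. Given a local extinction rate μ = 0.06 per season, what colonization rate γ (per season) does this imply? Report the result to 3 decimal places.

At equilibrium γ(1−p*) = μ, so γ = μ/(1−p*).
γ = 0.06/(1 − 0.62) = 0.06/0.3800 = 0.1579.

0.158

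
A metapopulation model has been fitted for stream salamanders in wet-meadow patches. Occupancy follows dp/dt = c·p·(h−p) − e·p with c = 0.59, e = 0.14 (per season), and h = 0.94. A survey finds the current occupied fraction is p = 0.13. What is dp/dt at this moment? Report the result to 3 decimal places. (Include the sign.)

0.044

Colonization term: c·p·(h−p) = 0.59×0.13×0.8100 = 0.06213.
Extinction term: e·p = 0.01820.
dp/dt = 0.06213 − 0.01820 = 0.04393.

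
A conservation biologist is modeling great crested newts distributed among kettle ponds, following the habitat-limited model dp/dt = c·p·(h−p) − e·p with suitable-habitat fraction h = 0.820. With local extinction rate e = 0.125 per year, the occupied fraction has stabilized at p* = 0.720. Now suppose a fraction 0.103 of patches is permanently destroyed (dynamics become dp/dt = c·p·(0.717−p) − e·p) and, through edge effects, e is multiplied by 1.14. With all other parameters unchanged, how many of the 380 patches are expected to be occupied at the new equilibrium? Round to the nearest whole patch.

229

Balance c(h−p*) = e gives c = e/(0.82 − 0.72000) = 0.125/0.10000 = 1.25000.
New p* = 0.717 − e/c = 0.717 − 0.14250/1.25000 = 0.60300.
Expected occupied = 380 × 0.60300 = 229.14 ≈ 229.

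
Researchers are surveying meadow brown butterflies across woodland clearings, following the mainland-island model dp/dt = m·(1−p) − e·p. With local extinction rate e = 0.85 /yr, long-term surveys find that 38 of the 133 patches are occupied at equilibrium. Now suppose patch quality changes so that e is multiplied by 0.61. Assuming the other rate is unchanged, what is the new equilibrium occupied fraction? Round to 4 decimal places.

Observed p* = 38/133 = 0.28571.
Balance m(1−p*) = e·p* gives m = e·p*/(1−p*) = 0.85×0.28571/0.71429 = 0.33999.
New p* = m/(m+e) = 0.33999/(0.33999+0.51850) = 0.39603.

0.3960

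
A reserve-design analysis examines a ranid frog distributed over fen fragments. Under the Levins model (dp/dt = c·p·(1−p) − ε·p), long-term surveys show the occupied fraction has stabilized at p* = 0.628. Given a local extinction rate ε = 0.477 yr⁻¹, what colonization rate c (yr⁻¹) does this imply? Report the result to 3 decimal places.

1.282

At equilibrium c(1−p*) = ε, so c = ε/(1−p*).
c = 0.477/(1 − 0.628) = 0.477/0.3720 = 1.2823.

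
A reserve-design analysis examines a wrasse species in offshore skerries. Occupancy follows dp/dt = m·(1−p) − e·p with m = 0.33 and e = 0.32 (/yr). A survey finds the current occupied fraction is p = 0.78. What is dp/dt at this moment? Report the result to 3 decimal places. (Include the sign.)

Colonization term: m·(1−p) = 0.33×0.2200 = 0.07260.
Extinction term: e·p = 0.24960.
dp/dt = 0.07260 − 0.24960 = -0.17700.

-0.177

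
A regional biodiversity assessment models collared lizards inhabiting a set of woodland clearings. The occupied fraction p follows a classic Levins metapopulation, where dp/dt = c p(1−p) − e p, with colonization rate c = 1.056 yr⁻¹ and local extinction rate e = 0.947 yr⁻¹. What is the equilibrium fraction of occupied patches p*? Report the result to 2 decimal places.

At equilibrium, colonization balances extinction: c·p*·(1−p*) = e·p*.
So p* = 1 − e/c = 1 − 0.947/1.056 = 1 − 0.8968 = 0.1032.

0.10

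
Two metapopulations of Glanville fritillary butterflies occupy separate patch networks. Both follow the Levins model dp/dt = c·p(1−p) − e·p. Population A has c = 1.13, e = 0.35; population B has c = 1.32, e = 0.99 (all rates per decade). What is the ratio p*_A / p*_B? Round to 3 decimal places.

A: p*_A = 1 − 0.35/1.13 = 0.6903.
B: p*_B = 1 − 0.99/1.32 = 0.2500.
p*_A / p*_B = 0.6903/0.2500 = 2.7611.

2.761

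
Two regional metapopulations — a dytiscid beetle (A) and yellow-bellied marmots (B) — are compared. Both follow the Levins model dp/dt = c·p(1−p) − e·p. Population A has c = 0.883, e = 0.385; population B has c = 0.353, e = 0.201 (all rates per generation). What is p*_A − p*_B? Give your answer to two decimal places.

A: p*_A = 1 − 0.385/0.883 = 0.5640.
B: p*_B = 1 − 0.201/0.353 = 0.4306.
p*_A − p*_B = 0.5640 − 0.4306 = 0.1334.

0.13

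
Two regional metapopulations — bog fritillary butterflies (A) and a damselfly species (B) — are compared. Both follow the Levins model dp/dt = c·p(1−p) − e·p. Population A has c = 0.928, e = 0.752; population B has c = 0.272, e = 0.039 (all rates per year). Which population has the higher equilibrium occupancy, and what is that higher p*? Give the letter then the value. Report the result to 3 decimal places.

B, 0.857

A: p*_A = 1 − 0.752/0.928 = 0.1897.
B: p*_B = 1 − 0.039/0.272 = 0.8566.
B is higher at 0.8566.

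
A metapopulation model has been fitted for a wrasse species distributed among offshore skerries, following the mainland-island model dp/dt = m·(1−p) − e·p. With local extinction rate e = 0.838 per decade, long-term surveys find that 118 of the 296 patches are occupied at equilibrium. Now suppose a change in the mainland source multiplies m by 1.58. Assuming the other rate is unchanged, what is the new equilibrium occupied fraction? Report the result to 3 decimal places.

Observed p* = 118/296 = 0.39865.
Balance m(1−p*) = e·p* gives m = e·p*/(1−p*) = 0.838×0.39865/0.60135 = 0.55553.
New p* = m/(m+e) = 0.87774/(0.87774+0.83800) = 0.51158.

0.512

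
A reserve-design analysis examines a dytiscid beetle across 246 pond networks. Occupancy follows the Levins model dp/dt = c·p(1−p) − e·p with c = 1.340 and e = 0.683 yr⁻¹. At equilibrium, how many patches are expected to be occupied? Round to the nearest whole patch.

121

p* = 1 − e/c = 1 − 0.683/1.340 = 0.4903.
Expected occupied patches = N × p* = 246 × 0.4903 = 120.61 ≈ 121.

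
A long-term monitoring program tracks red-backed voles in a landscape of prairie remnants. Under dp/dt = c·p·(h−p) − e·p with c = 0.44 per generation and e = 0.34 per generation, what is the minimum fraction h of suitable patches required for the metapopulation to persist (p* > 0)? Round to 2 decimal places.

p* = h − e/c is positive only when h > e/c.
h_min = e/c = 0.34/0.44 = 0.7727.

0.77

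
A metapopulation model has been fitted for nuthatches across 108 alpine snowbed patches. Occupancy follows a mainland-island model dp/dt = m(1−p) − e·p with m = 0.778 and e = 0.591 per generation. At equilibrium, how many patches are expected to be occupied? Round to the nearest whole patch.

61

p* = m/(m+e) = 0.778/1.3690 = 0.5683.
Expected occupied patches = N × p* = 108 × 0.5683 = 61.38 ≈ 61.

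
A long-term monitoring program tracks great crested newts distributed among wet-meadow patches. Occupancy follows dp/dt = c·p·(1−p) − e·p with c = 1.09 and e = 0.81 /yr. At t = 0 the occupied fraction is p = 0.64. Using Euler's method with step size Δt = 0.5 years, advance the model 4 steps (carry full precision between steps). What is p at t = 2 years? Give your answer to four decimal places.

Update rule: p ← p + [c·p·(1−p) − e·p]·Δt with Δt = 0.5.
  1  |  dp/dt·Δt = -0.133632  |  p_1 = 0.506368
  2  |  dp/dt·Δt = -0.068851  |  p_2 = 0.437517
  3  |  dp/dt·Δt = -0.043072  |  p_3 = 0.394445
  4  |  dp/dt·Δt = -0.029572  |  p_4 = 0.364872

0.3649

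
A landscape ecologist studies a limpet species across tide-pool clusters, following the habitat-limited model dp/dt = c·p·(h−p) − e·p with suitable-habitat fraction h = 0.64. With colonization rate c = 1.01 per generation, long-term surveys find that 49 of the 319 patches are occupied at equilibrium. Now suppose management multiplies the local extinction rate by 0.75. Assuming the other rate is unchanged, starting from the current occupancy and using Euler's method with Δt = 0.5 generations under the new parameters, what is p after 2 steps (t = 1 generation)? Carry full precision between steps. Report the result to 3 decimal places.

0.172

Observed p* = 49/319 = 0.15361.
Balance c(h−p*) = e gives e = 1.01×(0.64 − 0.15361) = 0.49126.
Starting from p₀ = 0.15361; update p ← p + (dp/dt)·Δt with the new parameters.
step 1: Δp = +0.00943, p = 0.16304
step 2: Δp = +0.00924, p = 0.17227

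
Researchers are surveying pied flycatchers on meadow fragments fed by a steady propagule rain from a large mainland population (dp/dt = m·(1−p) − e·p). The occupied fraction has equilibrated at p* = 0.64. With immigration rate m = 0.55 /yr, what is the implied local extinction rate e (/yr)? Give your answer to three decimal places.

0.309

At equilibrium m(1−p*) = e·p*, so e = m(1−p*)/p*.
e = 0.55 × 0.3600 / 0.64 = 0.3094.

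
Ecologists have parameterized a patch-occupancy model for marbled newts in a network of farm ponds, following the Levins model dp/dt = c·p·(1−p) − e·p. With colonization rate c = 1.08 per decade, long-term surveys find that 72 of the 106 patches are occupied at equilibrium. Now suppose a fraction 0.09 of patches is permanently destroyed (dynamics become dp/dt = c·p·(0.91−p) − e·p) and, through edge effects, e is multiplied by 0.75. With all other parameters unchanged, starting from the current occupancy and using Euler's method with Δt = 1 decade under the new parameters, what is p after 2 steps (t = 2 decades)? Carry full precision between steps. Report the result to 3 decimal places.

0.670

Observed p* = 72/106 = 0.67925.
Balance c(1−p*) = e gives e = 1.08×(1 − 0.67925) = 0.34642.
Starting from p₀ = 0.67925; update p ← p + (dp/dt)·Δt with the new parameters.
t = 1: p = 0.67925 + (-0.00720) = 0.67205
t = 2: p = 0.67205 + (-0.00190) = 0.67015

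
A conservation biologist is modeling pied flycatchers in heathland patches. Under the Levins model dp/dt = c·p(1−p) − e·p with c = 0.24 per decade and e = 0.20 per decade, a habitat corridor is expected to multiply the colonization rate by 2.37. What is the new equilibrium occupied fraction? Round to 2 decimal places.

0.65

Before: p* = 1 − 0.20/0.24 = 0.1667.
After the change, c = 0.5688, e = 0.2, so p* = 1 − 0.2/0.5688 = 0.6484.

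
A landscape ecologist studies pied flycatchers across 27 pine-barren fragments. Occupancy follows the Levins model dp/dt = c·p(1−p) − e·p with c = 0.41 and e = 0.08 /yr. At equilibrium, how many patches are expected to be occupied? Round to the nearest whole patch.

22

p* = 1 − e/c = 1 − 0.08/0.41 = 0.8049.
Expected occupied patches = N × p* = 27 × 0.8049 = 21.73 ≈ 22.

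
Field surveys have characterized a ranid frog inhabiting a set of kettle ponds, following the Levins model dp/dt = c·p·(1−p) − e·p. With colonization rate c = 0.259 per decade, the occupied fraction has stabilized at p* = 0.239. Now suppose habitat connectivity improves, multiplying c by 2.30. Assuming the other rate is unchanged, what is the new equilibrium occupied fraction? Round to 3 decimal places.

Balance c(1−p*) = e gives e = 0.259×(1 − 0.23900) = 0.19710.
New p* = 1 − e/c = 1 − 0.19710/0.59570 = 0.66913.

0.669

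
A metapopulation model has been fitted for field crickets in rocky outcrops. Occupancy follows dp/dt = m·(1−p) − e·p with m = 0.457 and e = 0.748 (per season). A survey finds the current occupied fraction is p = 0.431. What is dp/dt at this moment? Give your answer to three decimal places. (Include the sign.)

Colonization term: m·(1−p) = 0.457×0.5690 = 0.26003.
Extinction term: e·p = 0.32239.
dp/dt = 0.26003 − 0.32239 = -0.06235.

-0.062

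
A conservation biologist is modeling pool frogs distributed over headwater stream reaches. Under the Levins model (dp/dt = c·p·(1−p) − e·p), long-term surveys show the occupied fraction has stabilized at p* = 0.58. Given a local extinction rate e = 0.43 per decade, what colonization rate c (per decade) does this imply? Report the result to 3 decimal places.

At equilibrium c(1−p*) = e, so c = e/(1−p*).
c = 0.43/(1 − 0.58) = 0.43/0.4200 = 1.0238.

1.024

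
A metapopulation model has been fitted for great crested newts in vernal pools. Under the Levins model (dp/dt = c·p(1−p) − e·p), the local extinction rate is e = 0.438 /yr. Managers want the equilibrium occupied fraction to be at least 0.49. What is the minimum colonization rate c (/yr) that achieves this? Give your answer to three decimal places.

p* = 1 − e/c ≥ 0.49 requires e/c ≤ 0.5100, i.e. c ≥ e/0.5100.
c_min = 0.438/0.5100 = 0.8588.

0.859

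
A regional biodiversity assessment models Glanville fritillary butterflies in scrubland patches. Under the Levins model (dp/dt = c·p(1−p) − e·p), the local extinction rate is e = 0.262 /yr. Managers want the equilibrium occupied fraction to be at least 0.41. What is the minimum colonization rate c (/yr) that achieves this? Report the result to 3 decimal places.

p* = 1 − e/c ≥ 0.41 requires e/c ≤ 0.5900, i.e. c ≥ e/0.5900.
c_min = 0.262/0.5900 = 0.4441.

0.444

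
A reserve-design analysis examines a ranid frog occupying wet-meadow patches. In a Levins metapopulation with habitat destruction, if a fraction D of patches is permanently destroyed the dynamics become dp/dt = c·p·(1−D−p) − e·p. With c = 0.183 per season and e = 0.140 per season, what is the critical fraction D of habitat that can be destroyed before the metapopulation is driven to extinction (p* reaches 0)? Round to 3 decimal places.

The nontrivial equilibrium is p* = (1−D) − e/c; extinction occurs when this hits zero.
So D_crit = 1 − e/c = 1 − 0.140/0.183 = 1 − 0.7650 = 0.2350.
This equals the undisturbed p*, a classic result of Lande's extension.

0.235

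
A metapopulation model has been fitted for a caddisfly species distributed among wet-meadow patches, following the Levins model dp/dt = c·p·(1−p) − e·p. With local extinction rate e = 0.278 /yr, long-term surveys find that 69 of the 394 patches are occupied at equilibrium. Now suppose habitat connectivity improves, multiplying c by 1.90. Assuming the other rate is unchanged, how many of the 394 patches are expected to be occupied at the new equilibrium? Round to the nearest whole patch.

223

Observed p* = 69/394 = 0.17513.
Balance c(1−p*) = e gives c = e/(1 − 0.17513) = 0.278/0.82487 = 0.33702.
New p* = 1 − e/c = 1 − 0.27800/0.64034 = 0.56586.
Expected occupied = 394 × 0.56586 = 222.95 ≈ 223.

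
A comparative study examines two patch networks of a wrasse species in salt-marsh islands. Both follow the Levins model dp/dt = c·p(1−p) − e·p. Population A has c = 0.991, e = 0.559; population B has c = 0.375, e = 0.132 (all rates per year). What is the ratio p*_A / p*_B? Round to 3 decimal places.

A: p*_A = 1 − 0.559/0.991 = 0.4359.
B: p*_B = 1 − 0.132/0.375 = 0.6480.
p*_A / p*_B = 0.4359/0.6480 = 0.6727.

0.673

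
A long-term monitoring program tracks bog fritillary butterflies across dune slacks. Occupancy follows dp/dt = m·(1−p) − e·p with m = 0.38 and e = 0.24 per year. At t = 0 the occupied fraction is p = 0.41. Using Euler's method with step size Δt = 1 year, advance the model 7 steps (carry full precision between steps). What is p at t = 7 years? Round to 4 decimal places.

0.6127

Update rule: p ← p + [m·(1−p) − e·p]·Δt with Δt = 1.
  1  |  dp/dt·Δt = +0.125800  |  p_1 = 0.535800
  2  |  dp/dt·Δt = +0.047804  |  p_2 = 0.583604
  3  |  dp/dt·Δt = +0.018166  |  p_3 = 0.601770
  4  |  dp/dt·Δt = +0.006903  |  p_4 = 0.608672
  5  |  dp/dt·Δt = +0.002623  |  p_5 = 0.611296
  6  |  dp/dt·Δt = +0.000997  |  p_6 = 0.612292
  7  |  dp/dt·Δt = +0.000379  |  p_7 = 0.612671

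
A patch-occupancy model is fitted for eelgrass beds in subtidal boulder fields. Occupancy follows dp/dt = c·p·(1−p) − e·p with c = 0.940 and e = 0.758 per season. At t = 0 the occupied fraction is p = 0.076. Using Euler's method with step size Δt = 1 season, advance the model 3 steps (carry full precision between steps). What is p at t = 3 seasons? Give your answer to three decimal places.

0.102

Update rule: p ← p + [c·p·(1−p) − e·p]·Δt with Δt = 1.
p: 0.07600 → 0.08440  (Δp = +0.00840)
p: 0.08440 → 0.09307  (Δp = +0.00866)
p: 0.09307 → 0.10186  (Δp = +0.00880)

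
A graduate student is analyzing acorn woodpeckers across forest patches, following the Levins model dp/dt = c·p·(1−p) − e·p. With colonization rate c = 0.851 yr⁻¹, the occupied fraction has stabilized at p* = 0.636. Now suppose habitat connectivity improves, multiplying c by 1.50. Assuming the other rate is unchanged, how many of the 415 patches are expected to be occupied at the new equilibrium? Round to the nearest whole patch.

Balance c(1−p*) = e gives e = 0.851×(1 − 0.63600) = 0.30976.
New p* = 1 − e/c = 1 − 0.30976/1.27650 = 0.75734.
Expected occupied = 415 × 0.75734 = 314.30 ≈ 314.

314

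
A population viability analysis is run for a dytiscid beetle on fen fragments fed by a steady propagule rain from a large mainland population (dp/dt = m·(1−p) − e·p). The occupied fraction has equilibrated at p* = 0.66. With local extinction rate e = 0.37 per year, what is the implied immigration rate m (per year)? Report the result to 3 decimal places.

0.718

At equilibrium m(1−p*) = e·p*, so m = e·p*/(1−p*).
m = 0.37 × 0.66 / 0.3400 = 0.2442/0.3400 = 0.7182.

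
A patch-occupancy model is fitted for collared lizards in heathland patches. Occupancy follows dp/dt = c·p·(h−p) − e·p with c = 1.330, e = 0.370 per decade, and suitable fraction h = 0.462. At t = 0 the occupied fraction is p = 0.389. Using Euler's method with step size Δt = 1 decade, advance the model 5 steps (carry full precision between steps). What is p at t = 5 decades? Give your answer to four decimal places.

0.2047

Update rule: p ← p + [c·p·(h−p) − e·p]·Δt with Δt = 1.
t = 1: p = 0.38900 + (-0.10616) = 0.28284
t = 2: p = 0.28284 + (-0.03725) = 0.24558
t = 3: p = 0.24558 + (-0.02018) = 0.22541
t = 4: p = 0.22541 + (-0.01247) = 0.21293
t = 5: p = 0.21293 + (-0.00825) = 0.20468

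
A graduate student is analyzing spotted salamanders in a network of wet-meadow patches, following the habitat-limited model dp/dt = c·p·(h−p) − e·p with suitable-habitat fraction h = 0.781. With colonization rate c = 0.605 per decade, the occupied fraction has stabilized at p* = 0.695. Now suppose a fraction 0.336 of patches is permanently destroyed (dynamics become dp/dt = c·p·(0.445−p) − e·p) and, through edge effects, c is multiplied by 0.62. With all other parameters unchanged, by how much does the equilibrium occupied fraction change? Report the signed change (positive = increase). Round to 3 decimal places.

Balance c(h−p*) = e gives e = 0.605×(0.781 − 0.69500) = 0.05203.
New p* = 0.445 − e/c = 0.445 − 0.05203/0.37510 = 0.30629.
Δp* = 0.30629 − 0.69500 = -0.38871.

-0.389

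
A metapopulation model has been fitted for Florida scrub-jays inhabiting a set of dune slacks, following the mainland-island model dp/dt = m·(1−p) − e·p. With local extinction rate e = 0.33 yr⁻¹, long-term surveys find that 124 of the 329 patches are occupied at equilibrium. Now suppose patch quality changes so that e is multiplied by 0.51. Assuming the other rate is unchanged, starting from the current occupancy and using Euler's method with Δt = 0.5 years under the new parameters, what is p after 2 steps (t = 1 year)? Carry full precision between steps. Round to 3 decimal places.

Observed p* = 124/329 = 0.37690.
Balance m(1−p*) = e·p* gives m = e·p*/(1−p*) = 0.33×0.37690/0.62310 = 0.19961.
Starting from p₀ = 0.37690; update p ← p + (dp/dt)·Δt with the new parameters.
  1  |  dp/dt·Δt = +0.030472  |  p_1 = 0.407372
  2  |  dp/dt·Δt = +0.024867  |  p_2 = 0.432239

0.432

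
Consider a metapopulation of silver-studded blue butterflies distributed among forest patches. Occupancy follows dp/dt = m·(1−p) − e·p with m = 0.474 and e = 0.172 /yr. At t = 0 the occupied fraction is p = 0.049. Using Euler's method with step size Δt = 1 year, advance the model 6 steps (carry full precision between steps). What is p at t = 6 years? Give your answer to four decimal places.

Update rule: p ← p + [m·(1−p) − e·p]·Δt with Δt = 1.
p: 0.04900 → 0.49135  (Δp = +0.44235)
p: 0.49135 → 0.64794  (Δp = +0.15659)
p: 0.64794 → 0.70337  (Δp = +0.05543)
p: 0.70337 → 0.72299  (Δp = +0.01962)
p: 0.72299 → 0.72994  (Δp = +0.00695)
p: 0.72994 → 0.73240  (Δp = +0.00246)

0.7324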